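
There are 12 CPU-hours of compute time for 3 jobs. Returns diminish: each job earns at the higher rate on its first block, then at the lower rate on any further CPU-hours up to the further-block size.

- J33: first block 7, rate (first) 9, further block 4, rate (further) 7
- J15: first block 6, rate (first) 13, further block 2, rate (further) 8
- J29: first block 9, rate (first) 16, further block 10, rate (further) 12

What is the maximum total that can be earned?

Treat each block as its own option and order by rate: J29/tier1 16 > J15/tier1 13 > J29/tier2 12 > J33/tier1 9 > J15/tier2 8 > J33/tier2 7.
J29/tier1 (16): +9 — 3 left.
J15 tier1 at 13: only 3 left, fill 3.
Total = 16×9 + 13×3 = 183.

183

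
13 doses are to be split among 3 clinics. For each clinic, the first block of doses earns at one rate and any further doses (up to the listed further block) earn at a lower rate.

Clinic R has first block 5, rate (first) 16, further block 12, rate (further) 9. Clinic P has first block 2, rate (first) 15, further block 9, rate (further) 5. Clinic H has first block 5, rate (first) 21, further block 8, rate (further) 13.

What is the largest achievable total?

228

Order all 6 blocks by rate: Clinic H/T1 21 > Clinic R/T1 16 > Clinic P/T1 15 > Clinic H/T2 13 > Clinic R/T2 9 > Clinic P/T2 5.
Clinic H T1 at 21: fill all 5 — 8 left.
Clinic R T1 at 16: fill all 5 — 3 left.
Clinic P T1 at 15: fill all 2 — 1 left.
Clinic H/T2: +1 of 8 at 13; pool empty.
Total = 21×5 + 16×5 + 15×2 + 13×1 = 228.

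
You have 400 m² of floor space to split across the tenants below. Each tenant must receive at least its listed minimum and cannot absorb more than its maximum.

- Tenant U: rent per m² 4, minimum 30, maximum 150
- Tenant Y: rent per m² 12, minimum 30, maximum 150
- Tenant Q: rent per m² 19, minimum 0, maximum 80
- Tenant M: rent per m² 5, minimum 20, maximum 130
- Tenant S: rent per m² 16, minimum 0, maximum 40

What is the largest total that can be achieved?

4580

Meeting every minimum uses 30+30+0+20+0 = 80 m², leaving 320.
Highest rent per m² first: Tenant Q 19 > Tenant S 16 > Tenant Y 12 > Tenant M 5 > Tenant U 4.
Tenant Q: +80 to 80 (cap) → 240 left.
Give Tenant S 40 more to hit its cap of 40 → 200 left.
Tenant Y: +120 to 150 (cap) → 80 left.
Tenant M: +80 (room for 110) → 100. Pool exhausted.
Total = 4×30 + 12×150 + 19×80 + 5×100 + 16×40 = 4580.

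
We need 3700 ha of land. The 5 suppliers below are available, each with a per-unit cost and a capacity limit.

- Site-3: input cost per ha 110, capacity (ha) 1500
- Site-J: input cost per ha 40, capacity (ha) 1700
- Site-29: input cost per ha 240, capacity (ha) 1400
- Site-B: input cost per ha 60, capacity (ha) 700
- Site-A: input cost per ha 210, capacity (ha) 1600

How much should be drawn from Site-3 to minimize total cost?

1300

Fill from the cheapest supplier first.
Site-J at 40: take all 1700 ha — 2000 still needed.
Site-B at 60: take all 700 ha — 1300 still needed.
Site-3 (110): take the remaining 1300 — done.
Site-A, Site-29: unused.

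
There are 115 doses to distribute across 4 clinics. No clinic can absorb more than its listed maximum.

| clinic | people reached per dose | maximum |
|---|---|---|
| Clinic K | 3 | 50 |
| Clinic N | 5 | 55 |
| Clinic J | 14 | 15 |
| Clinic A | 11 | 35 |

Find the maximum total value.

900

Highest people reached per dose first: Clinic J 14 > Clinic A 11 > Clinic N 5 > Clinic K 3.
Clinic J: +15 to 15 (cap) → 100 left.
Clinic A takes 35 to reach its cap of 35 → 65 left.
Clinic N: +55 to 55 (cap) → 10 left.
Clinic K has room for 50 but only 10 remain, so it gets 10.
Total = 3×10 + 5×55 + 14×15 + 11×35 = 900.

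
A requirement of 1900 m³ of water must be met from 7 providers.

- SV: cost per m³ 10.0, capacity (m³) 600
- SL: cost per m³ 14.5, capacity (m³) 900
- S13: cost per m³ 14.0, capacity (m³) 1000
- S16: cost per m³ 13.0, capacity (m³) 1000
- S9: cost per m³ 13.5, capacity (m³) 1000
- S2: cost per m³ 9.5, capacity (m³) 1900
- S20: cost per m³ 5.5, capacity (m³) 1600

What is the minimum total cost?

11650

Use providers in increasing cost order.
S20 (5.5): use full 1600 → 300 m³ to go.
S2 (9.5): take the remaining 300 → done.
SV, S16, S9, S13, SL: unused.
Cost = 1600×5.5 + 300×9.5 = 11650.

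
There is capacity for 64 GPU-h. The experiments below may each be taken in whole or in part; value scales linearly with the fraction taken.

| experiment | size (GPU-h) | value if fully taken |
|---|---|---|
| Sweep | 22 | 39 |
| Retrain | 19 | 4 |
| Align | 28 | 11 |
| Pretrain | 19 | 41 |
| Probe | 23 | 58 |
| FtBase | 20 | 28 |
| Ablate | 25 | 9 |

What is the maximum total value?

138

Best value per unit of size first: Probe 58/23≈2.52, Pretrain 41/19≈2.16, Sweep 39/22≈1.77, FtBase 28/20≈1.4, Align 11/28≈0.393, Ablate 9/25≈0.36, Retrain 4/19≈0.211.
All 23 GPU-h of Probe fit (value 58) — 41 remain.
All 19 GPU-h of Pretrain fit (value 41) — 22 remain.
All 22 GPU-h of Sweep fit (value 39) — 0 remain.
Total value = 138.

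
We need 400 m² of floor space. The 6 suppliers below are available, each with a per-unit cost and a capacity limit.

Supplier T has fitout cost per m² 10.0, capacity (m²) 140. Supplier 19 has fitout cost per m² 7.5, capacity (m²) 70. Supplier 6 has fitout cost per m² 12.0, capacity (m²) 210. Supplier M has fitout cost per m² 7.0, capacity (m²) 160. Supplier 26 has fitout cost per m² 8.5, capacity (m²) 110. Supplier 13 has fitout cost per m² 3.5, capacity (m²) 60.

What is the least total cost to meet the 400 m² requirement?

2790

Cheapest first:
Supplier 13 at 3.5: take all 60 m² → 340 still needed.
Supplier M (7.0): use full 160 → 180 m² to go.
Take 70 from Supplier 19 at 7.5 → need 110 more.
Supplier 26 at 8.5: take all 110 m² → 0 still needed.
Supplier T, Supplier 6: unused.
Cost = 60×3.5 + 160×7.0 + 70×7.5 + 110×8.5 = 2790.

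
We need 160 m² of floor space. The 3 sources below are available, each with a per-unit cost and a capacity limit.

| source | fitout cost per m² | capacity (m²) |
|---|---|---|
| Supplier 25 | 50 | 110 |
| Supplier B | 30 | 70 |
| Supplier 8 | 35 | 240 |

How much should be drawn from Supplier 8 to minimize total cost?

90

Use sources in increasing cost order.
Take 70 from Supplier B at 30 — need 90 more.
Supplier 8 at 35: take 90 of its 240 — requirement met.
Supplier 25: unused.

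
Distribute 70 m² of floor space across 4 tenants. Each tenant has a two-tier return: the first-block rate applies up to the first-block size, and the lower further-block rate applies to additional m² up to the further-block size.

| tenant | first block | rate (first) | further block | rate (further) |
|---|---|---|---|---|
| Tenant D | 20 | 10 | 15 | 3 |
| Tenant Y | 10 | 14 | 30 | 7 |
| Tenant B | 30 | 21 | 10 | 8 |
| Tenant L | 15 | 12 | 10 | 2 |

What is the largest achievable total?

Rank every tier by rate: Tenant B/tier1 21 > Tenant Y/tier1 14 > Tenant L/tier1 12 > Tenant D/tier1 10 > Tenant B/tier2 8 > Tenant Y/tier2 7 > Tenant D/tier2 3 > Tenant L/tier2 2.
Tenant B/tier1 (21): +30 ; 40 left.
Fill Tenant Y tier1 block (10 at 14) ; 30 left.
Fill Tenant L tier1 block (15 at 12) ; 15 left.
Tenant D tier1 at 10: only 15 left, fill 15.
Total = 21×30 + 14×10 + 12×15 + 10×15 = 1100.

1100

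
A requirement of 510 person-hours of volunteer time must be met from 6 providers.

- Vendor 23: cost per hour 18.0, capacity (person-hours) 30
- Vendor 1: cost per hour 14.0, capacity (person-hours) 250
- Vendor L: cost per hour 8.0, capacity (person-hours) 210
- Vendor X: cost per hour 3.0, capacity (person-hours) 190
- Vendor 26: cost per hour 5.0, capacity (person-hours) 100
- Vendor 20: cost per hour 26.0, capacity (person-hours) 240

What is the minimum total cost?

2890

Use providers in increasing cost order.
Vendor X (3.0): use full 190 — 320 person-hours to go.
Vendor 26 (5.0): use full 100 — 220 person-hours to go.
Take 210 from Vendor L at 8.0 — need 10 more.
Vendor 1 at 14.0: take 10 of its 250 — requirement met.
Vendor 23, Vendor 20: unused.
Cost = 190×3.0 + 100×5.0 + 210×8.0 + 10×14.0 = 2890.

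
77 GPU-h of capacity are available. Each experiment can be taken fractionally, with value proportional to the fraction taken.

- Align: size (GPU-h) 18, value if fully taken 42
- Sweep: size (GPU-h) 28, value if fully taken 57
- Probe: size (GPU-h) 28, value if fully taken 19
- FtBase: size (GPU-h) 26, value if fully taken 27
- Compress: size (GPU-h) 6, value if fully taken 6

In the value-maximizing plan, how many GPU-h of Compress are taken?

Best value per unit of size first: Align 42/18≈2.33, Sweep 57/28≈2.04, FtBase 27/26≈1.04, Compress 6/6≈1, Probe 19/28≈0.679.
All 18 GPU-h of Align fit (value 42) — 59 remain.
All 28 GPU-h of Sweep fit (value 57) — 31 remain.
Take all of FtBase (26 GPU-h, value 27) — 5 GPU-h left.
Only 5 GPU-h remain; take 5/6 of Compress for value 6×5/6 = 5.

5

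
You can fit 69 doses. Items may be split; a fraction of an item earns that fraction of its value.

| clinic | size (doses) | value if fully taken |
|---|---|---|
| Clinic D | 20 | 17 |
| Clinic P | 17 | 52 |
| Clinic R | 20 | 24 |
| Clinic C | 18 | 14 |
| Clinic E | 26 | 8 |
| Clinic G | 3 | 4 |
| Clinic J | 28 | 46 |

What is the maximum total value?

Rank by value-to-size ratio: Clinic P 52/17≈3.06, Clinic J 46/28≈1.64, Clinic G 4/3≈1.33, Clinic R 24/20≈1.2, Clinic D 17/20≈0.85, Clinic C 14/18≈0.778, Clinic E 8/26≈0.308.
All 17 doses of Clinic P fit (value 52) — 52 remain.
Take all of Clinic J (28 doses, value 46) — 24 doses left.
Clinic G: take in full, 3 doses for value 4 — 21 left.
All 20 doses of Clinic R fit (value 24) — 1 remain.
Fill the last 1 doses with part of Clinic D: 1/20 of it earns 0.85.
Total value = 126.85.

126.85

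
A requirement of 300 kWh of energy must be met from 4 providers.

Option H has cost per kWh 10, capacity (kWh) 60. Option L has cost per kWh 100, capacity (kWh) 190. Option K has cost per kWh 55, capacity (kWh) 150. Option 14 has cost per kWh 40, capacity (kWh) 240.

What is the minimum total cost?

Cheapest first:
Option H (10): use full 60 → 240 kWh to go.
Take 240 from Option 14 at 40 → need 0 more.
Option K, Option L: unused.
Cost = 60×10 + 240×40 = 10200.

10200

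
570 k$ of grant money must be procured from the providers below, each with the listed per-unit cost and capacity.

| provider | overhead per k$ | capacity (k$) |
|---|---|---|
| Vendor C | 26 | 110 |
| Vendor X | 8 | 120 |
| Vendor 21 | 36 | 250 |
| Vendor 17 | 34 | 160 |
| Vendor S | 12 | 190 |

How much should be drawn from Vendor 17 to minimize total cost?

Use providers in increasing cost order.
Vendor X at 8: take all 120 k$ → 450 still needed.
Take 190 from Vendor S at 12 → need 260 more.
Take 110 from Vendor C at 26 → need 150 more.
Vendor 17 at 34: take 150 of its 160 → requirement met.
Vendor 21: unused.

150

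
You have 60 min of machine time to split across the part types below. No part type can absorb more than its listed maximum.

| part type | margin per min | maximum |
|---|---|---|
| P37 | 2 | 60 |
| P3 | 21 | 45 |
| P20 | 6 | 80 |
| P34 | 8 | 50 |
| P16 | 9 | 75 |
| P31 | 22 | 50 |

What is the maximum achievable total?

Order the part types by margin per min: P31 22 > P3 21 > P16 9 > P34 8 > P20 6 > P37 2.
Give P31 50 to hit its cap of 50 — 10 left.
P3: +10 (room for 45) → 10. Pool exhausted.
Total = 21×10 + 22×50 = 1310.

1310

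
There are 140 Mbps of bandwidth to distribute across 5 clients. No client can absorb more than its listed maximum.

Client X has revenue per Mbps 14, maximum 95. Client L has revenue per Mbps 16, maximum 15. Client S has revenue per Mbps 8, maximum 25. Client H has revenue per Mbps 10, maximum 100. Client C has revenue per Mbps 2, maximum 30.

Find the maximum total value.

1870

Highest revenue per Mbps first: Client L 16 > Client X 14 > Client H 10 > Client S 8 > Client C 2.
Client L takes 15 to reach its cap of 15 — 125 left.
Client X: +95 to 95 (cap) — 30 left.
Client H has room for 100 but only 30 remain, so it gets 30.
Total = 14×95 + 16×15 + 10×30 = 1870.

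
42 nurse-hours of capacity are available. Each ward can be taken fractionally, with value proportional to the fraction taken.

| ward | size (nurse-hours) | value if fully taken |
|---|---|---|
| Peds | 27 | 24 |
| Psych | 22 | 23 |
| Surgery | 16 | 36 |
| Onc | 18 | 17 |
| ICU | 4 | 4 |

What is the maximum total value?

Sort by value density: Surgery 36/16≈2.25, Psych 23/22≈1.05, ICU 4/4≈1, Onc 17/18≈0.944, Peds 24/27≈0.889.
Take all of Surgery (16 nurse-hours, value 36) ; 26 nurse-hours left.
All 22 nurse-hours of Psych fit (value 23) ; 4 remain.
Take all of ICU (4 nurse-hours, value 4) ; 0 nurse-hours left.
Total value = 63.

63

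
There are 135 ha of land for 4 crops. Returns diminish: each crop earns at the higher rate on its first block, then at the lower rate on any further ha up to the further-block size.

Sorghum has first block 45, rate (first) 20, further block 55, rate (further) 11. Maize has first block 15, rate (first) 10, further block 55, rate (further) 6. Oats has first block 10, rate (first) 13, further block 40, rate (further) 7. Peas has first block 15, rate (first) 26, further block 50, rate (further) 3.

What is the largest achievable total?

Treat each block as its own option and order by rate: Peas/tier1 26 > Sorghum/tier1 20 > Oats/tier1 13 > Sorghum/tier2 11 > Maize/tier1 10 > Oats/tier2 7 > Maize/tier2 6 > Peas/tier2 3.
Fill Peas tier1 block (15 at 26) — 120 left.
Sorghum tier1 at 20: fill all 45 — 75 left.
Oats tier1 at 13: fill all 10 — 65 left.
Sorghum/tier2 (11): +55 — 10 left.
Maize/tier1: +10 of 15 at 10; pool empty.
Total = 26×15 + 20×45 + 13×10 + 11×55 + 10×10 = 2125.

2125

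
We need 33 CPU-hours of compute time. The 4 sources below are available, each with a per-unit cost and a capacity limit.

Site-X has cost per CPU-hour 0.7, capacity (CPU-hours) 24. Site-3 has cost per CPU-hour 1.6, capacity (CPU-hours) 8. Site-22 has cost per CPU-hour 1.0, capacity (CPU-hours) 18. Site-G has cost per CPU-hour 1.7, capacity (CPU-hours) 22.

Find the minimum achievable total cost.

Use sources in increasing cost order.
Take 24 from Site-X at 0.7 ; need 9 more.
Site-22 at 1.0: take 9 of its 18 ; requirement met.
Site-3, Site-G: unused.
Cost = 24×0.7 + 9×1.0 = 25.8.

25.8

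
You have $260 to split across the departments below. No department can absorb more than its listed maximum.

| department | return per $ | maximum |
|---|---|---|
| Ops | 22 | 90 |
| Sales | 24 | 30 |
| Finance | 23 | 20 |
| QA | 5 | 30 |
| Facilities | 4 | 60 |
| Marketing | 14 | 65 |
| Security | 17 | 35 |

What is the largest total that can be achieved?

Order the departments by return per $: Sales 24 > Finance 23 > Ops 22 > Security 17 > Marketing 14 > QA 5 > Facilities 4.
Sales: +30 to 30 (cap) — 230 left.
Finance: +20 to 20 (cap) — 210 left.
Give Ops 90 to hit its cap of 90 — 120 left.
Give Security 35 to hit its cap of 35 — 85 left.
Give Marketing 65 to hit its cap of 65 — 20 left.
QA has room for 30 but only 20 remain, so it gets 20.
Total = 22×90 + 24×30 + 23×20 + 5×20 + 14×65 + 17×35 = 4765.

4765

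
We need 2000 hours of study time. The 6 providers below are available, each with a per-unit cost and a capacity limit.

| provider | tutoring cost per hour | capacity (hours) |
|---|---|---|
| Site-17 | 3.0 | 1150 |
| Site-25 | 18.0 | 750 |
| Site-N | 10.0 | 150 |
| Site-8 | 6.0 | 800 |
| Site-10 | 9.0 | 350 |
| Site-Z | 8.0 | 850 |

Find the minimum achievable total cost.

8650

Fill from the cheapest provider first.
Site-17 at 3.0: take all 1150 hours — 850 still needed.
Site-8 at 6.0: take all 800 hours — 50 still needed.
Take 50 from Site-Z at 8.0 to finish.
Site-10, Site-N, Site-25: unused.
Cost = 1150×3.0 + 800×6.0 + 50×8.0 = 8650.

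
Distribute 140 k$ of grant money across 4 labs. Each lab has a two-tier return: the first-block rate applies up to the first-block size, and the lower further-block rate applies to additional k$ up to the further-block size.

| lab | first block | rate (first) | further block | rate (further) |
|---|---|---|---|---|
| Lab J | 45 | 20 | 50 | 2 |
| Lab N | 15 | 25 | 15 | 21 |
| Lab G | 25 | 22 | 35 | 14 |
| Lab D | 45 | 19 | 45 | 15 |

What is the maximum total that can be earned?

2900

Rank every tier by rate: Lab N/first 25 > Lab G/first 22 > Lab N/second 21 > Lab J/first 20 > Lab D/first 19 > Lab D/second 15 > Lab G/second 14 > Lab J/second 2.
Lab N/first (25): +15 ; 125 left.
Lab G first at 22: fill all 25 ; 100 left.
Fill Lab N second block (15 at 21) ; 85 left.
Lab J/first (20): +45 ; 40 left.
Lab D/first: +40 of 45 at 19; pool empty.
Total = 25×15 + 22×25 + 21×15 + 20×45 + 19×40 = 2900.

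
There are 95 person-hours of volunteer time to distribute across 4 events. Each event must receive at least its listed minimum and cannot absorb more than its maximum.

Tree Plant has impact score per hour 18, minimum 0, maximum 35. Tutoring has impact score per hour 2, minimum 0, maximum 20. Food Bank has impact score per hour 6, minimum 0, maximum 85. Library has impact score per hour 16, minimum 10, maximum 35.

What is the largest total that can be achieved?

Meeting every minimum uses 0+0+0+10 = 10 person-hours, leaving 85.
Rank by impact score per hour: Tree Plant 18 > Library 16 > Food Bank 6 > Tutoring 2.
Tree Plant takes 35 more to reach its cap of 35 ; 50 left.
Library takes 25 more to reach its cap of 35 ; 25 left.
Food Bank has room for 85 more but only 25 remain, so it gets 25.
Total = 18×35 + 6×25 + 16×35 = 1340.

1340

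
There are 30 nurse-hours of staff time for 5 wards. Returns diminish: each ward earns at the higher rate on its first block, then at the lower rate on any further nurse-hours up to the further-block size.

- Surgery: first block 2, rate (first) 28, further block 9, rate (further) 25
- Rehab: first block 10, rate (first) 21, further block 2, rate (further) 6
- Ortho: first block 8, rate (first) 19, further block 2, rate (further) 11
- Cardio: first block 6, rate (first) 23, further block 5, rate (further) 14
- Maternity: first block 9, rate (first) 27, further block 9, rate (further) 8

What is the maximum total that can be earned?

Rank every tier by rate: Surgery/T1 28 > Maternity/T1 27 > Surgery/T2 25 > Cardio/T1 23 > Rehab/T1 21 > Ortho/T1 19 > Cardio/T2 14 > Ortho/T2 11 > Maternity/T2 8 > Rehab/T2 6.
Surgery T1 at 28: fill all 2 ; 28 left.
Maternity/T1 (27): +9 ; 19 left.
Fill Surgery T2 block (9 at 25) ; 10 left.
Fill Cardio T1 block (6 at 23) ; 4 left.
Rehab/T1: +4 of 10 at 21; pool empty.
Total = 28×2 + 27×9 + 25×9 + 23×6 + 21×4 = 746.

746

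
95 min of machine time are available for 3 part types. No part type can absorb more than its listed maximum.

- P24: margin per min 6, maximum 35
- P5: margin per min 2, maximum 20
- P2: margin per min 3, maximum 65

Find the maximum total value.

Rank by margin per min: P24 6 > P2 3 > P5 2.
P24: +35 to 35 (cap) ; 60 left.
P2 has room for 65 but only 60 remain, so it gets 60.
Total = 6×35 + 3×60 = 390.

390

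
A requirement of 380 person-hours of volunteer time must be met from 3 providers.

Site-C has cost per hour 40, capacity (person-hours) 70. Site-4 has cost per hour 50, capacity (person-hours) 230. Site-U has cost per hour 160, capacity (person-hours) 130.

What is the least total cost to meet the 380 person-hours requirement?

27100

Cheapest first:
Site-C (40): use full 70 → 310 person-hours to go.
Take 230 from Site-4 at 50 → need 80 more.
Site-U (160): take the remaining 80 → done.
Cost = 70×40 + 230×50 + 80×160 = 27100.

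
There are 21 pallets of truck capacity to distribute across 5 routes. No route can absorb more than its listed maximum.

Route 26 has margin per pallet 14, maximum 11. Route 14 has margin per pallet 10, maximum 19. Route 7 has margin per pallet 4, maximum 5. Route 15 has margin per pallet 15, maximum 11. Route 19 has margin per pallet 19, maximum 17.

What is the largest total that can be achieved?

Highest margin per pallet first: Route 19 19 > Route 15 15 > Route 26 14 > Route 14 10 > Route 7 4.
Route 19: +17 to 17 (cap) → 4 left.
Only 4 left; Route 15 takes them to reach 4.
Total = 15×4 + 19×17 = 383.

383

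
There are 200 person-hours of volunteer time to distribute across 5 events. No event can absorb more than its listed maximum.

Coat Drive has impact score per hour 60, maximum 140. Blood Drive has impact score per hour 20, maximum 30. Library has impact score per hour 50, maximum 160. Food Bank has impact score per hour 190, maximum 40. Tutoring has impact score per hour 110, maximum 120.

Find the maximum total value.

23200

Highest impact score per hour first: Food Bank 190 > Tutoring 110 > Coat Drive 60 > Library 50 > Blood Drive 20.
Food Bank takes 40 to reach its cap of 40 — 160 left.
Tutoring: +120 to 120 (cap) — 40 left.
Coat Drive: +40 (room for 140) → 40. Pool exhausted.
Total = 60×40 + 190×40 + 110×120 = 23200.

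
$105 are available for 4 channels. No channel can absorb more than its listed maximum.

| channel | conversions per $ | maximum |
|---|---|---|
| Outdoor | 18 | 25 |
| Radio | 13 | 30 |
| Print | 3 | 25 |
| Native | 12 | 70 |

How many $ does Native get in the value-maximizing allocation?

50

Highest conversions per $ first: Outdoor 18 > Radio 13 > Native 12 > Print 3.
Outdoor: +25 to 25 (cap) → 80 left.
Give Radio 30 to hit its cap of 30 → 50 left.
Native has room for 70 but only 50 remain, so it gets 50.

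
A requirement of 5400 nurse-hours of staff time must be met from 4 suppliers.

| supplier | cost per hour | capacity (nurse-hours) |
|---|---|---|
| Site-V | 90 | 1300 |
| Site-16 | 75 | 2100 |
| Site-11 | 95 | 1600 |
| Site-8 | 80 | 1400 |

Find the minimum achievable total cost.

Use suppliers in increasing cost order.
Site-16 (75): use full 2100 ; 3300 nurse-hours to go.
Site-8 (80): use full 1400 ; 1900 nurse-hours to go.
Site-V (90): use full 1300 ; 600 nurse-hours to go.
Site-11 (95): take the remaining 600 ; done.
Cost = 2100×75 + 1400×80 + 1300×90 + 600×95 = 443500.

443500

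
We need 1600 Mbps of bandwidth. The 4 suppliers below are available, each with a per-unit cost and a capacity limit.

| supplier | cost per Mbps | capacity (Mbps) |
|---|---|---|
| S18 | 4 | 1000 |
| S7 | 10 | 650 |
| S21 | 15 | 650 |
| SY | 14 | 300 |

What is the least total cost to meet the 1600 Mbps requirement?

10000

Cheapest first:
Take 1000 from S18 at 4 → need 600 more.
S7 (10): take the remaining 600 → done.
SY, S21: unused.
Cost = 1000×4 + 600×10 = 10000.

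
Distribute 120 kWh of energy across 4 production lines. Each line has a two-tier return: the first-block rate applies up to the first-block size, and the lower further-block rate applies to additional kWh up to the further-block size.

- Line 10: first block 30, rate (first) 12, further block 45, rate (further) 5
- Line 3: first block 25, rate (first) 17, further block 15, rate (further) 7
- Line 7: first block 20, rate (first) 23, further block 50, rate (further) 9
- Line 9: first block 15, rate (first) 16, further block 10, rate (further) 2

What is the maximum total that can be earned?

1755

Treat each block as its own option and order by rate: Line 7/T1 23 > Line 3/T1 17 > Line 9/T1 16 > Line 10/T1 12 > Line 7/T2 9 > Line 3/T2 7 > Line 10/T2 5 > Line 9/T2 2.
Line 7 T1 at 23: fill all 20 — 100 left.
Line 3/T1 (17): +25 — 75 left.
Line 9/T1 (16): +15 — 60 left.
Line 10/T1 (12): +30 — 30 left.
Line 7 T2 at 9: only 30 left, fill 30.
Total = 23×20 + 17×25 + 16×15 + 12×30 + 9×30 = 1755.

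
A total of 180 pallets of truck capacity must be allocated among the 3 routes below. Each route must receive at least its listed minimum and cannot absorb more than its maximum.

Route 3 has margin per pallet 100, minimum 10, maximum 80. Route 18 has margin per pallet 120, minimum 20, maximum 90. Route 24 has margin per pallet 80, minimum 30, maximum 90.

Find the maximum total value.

19200

Meeting every minimum uses 10+20+30 = 60 pallets, leaving 120.
Rank by margin per pallet: Route 18 120 > Route 3 100 > Route 24 80.
Route 18: +70 to 90 (cap) → 50 left.
Route 3 has room for 70 more but only 50 remain, so it gets 60.
Total = 100×60 + 120×90 + 80×30 = 19200.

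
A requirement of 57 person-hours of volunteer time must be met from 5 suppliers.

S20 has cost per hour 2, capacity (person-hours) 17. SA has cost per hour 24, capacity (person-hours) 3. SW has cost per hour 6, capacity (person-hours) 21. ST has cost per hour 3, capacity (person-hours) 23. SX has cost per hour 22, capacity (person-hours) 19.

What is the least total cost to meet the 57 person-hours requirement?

Use suppliers in increasing cost order.
S20 at 2: take all 17 person-hours → 40 still needed.
ST (3): use full 23 → 17 person-hours to go.
SW at 6: take 17 of its 21 → requirement met.
SX, SA: unused.
Cost = 17×2 + 23×3 + 17×6 = 205.

205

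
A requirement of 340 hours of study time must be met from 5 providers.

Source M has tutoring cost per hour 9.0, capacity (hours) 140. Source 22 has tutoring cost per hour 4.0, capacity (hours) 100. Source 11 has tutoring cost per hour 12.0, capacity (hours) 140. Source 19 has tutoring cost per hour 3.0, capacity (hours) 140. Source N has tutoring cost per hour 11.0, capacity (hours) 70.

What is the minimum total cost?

1720

Cheapest first:
Take 140 from Source 19 at 3.0 ; need 200 more.
Take 100 from Source 22 at 4.0 ; need 100 more.
Take 100 from Source M at 9.0 to finish.
Source N, Source 11: unused.
Cost = 140×3.0 + 100×4.0 + 100×9.0 = 1720.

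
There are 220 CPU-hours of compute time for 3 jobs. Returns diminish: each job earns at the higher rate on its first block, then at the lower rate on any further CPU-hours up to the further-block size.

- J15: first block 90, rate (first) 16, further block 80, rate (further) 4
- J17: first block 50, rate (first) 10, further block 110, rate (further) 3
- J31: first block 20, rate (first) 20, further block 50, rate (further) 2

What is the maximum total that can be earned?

2580

Rank every tier by rate: J31/tier1 20 > J15/tier1 16 > J17/tier1 10 > J15/tier2 4 > J17/tier2 3 > J31/tier2 2.
J31/tier1 (20): +20 → 200 left.
Fill J15 tier1 block (90 at 16) → 110 left.
Fill J17 tier1 block (50 at 10) → 60 left.
60 remain; put them into J15 tier2 at 4.
Total = 20×20 + 16×90 + 10×50 + 4×60 = 2580.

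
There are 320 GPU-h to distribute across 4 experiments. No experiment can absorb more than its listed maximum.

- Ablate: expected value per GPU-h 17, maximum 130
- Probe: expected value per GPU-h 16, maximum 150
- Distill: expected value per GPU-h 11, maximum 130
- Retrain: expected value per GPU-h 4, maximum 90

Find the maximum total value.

5050

Order the experiments by expected value per GPU-h: Ablate 17 > Probe 16 > Distill 11 > Retrain 4.
Ablate: +130 to 130 (cap) — 190 left.
Give Probe 150 to hit its cap of 150 — 40 left.
Distill has room for 130 but only 40 remain, so it gets 40.
Total = 17×130 + 16×150 + 11×40 = 5050.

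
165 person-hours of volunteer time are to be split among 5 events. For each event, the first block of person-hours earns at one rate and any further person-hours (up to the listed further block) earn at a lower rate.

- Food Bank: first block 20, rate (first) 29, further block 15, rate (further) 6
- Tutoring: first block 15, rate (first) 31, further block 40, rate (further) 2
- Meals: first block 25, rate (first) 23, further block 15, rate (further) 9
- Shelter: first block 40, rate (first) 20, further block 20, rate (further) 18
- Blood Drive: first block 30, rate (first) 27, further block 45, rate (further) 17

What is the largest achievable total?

3845

Rank every tier by rate: Tutoring/first 31 > Food Bank/first 29 > Blood Drive/first 27 > Meals/first 23 > Shelter/first 20 > Shelter/second 18 > Blood Drive/second 17 > Meals/second 9 > Food Bank/second 6 > Tutoring/second 2.
Tutoring/first (31): +15 ; 150 left.
Fill Food Bank first block (20 at 29) ; 130 left.
Blood Drive first at 27: fill all 30 ; 100 left.
Fill Meals first block (25 at 23) ; 75 left.
Shelter first at 20: fill all 40 ; 35 left.
Fill Shelter second block (20 at 18) ; 15 left.
Blood Drive second at 17: only 15 left, fill 15.
Total = 31×15 + 29×20 + 27×30 + 23×25 + 20×40 + 18×20 + 17×15 = 3845.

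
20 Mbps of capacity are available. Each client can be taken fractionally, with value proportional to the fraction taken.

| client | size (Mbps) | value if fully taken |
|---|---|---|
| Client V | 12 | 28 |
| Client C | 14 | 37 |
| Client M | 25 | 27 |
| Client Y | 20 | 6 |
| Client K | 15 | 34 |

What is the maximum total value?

Best value per unit of size first: Client C 37/14≈2.64, Client V 28/12≈2.33, Client K 34/15≈2.27, Client M 27/25≈1.08, Client Y 6/20≈0.3.
Client C: take in full, 14 Mbps for value 37 → 6 left.
6 Mbps left: a 6/12 share of Client V gives 28×6/12 = 14.
Total value = 51.

51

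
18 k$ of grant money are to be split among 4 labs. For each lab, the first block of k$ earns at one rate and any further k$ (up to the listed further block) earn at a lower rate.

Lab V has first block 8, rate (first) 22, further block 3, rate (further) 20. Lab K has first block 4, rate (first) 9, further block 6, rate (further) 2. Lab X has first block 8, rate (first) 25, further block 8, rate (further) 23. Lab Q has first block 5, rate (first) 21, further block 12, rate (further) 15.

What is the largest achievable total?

Order all 8 blocks by rate: Lab X/first 25 > Lab X/second 23 > Lab V/first 22 > Lab Q/first 21 > Lab V/second 20 > Lab Q/second 15 > Lab K/first 9 > Lab K/second 2.
Lab X/first (25): +8 — 10 left.
Lab X/second (23): +8 — 2 left.
Lab V first at 22: only 2 left, fill 2.
Total = 25×8 + 23×8 + 22×2 = 428.

428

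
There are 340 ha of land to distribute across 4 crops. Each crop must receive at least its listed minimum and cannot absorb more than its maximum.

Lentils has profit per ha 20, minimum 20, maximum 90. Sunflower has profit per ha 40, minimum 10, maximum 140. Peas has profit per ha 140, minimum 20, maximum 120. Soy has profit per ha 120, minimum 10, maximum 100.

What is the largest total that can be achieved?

Meeting every minimum uses 20+10+20+10 = 60 ha, leaving 280.
Order the crops by profit per ha: Peas 140 > Soy 120 > Sunflower 40 > Lentils 20.
Peas takes 100 more to reach its cap of 120 — 180 left.
Soy: +90 to 100 (cap) — 90 left.
Only 90 left; Sunflower takes them to reach 100.
Total = 20×20 + 40×100 + 140×120 + 120×100 = 33200.

33200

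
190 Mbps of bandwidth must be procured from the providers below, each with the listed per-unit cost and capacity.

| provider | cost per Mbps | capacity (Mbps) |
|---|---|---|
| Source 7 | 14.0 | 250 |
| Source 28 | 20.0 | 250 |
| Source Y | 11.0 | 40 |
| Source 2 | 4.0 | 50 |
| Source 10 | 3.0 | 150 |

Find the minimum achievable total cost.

610

Fill from the cheapest provider first.
Source 10 (3.0): use full 150 ; 40 Mbps to go.
Source 2 (4.0): take the remaining 40 ; done.
Source Y, Source 7, Source 28: unused.
Cost = 150×3.0 + 40×4.0 = 610.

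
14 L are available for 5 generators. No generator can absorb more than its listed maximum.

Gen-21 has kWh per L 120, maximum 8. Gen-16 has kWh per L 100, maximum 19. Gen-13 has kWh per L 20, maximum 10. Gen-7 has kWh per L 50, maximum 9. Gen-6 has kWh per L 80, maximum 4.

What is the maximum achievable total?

Order the generators by kWh per L: Gen-21 120 > Gen-16 100 > Gen-6 80 > Gen-7 50 > Gen-13 20.
Gen-21 takes 8 to reach its cap of 8 ; 6 left.
Only 6 left; Gen-16 takes them to reach 6.
Total = 120×8 + 100×6 = 1560.

1560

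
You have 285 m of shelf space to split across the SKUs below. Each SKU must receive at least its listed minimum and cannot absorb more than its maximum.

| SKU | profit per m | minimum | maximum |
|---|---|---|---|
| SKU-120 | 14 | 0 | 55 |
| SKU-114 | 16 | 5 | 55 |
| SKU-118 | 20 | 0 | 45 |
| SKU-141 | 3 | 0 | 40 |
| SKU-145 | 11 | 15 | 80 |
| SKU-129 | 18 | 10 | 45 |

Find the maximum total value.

4255

Meeting every minimum uses 0+5+0+0+15+10 = 30 m, leaving 255.
Highest profit per m first: SKU-118 20 > SKU-129 18 > SKU-114 16 > SKU-120 14 > SKU-145 11 > SKU-141 3.
Give SKU-118 45 more to hit its cap of 45 ; 210 left.
SKU-129 takes 35 more to reach its cap of 45 ; 175 left.
SKU-114: +50 to 55 (cap) ; 125 left.
Give SKU-120 55 more to hit its cap of 55 ; 70 left.
SKU-145 takes 65 more to reach its cap of 80 ; 5 left.
SKU-141 has room for 40 more but only 5 remain, so it gets 5.
Total = 14×55 + 16×55 + 20×45 + 3×5 + 11×80 + 18×45 = 4255.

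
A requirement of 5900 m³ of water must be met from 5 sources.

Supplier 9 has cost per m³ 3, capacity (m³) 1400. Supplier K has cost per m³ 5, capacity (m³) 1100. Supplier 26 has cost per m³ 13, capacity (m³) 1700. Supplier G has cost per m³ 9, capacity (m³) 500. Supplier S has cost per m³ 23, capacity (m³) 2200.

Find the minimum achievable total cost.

63900

Fill from the cheapest source first.
Supplier 9 at 3: take all 1400 m³ ; 4500 still needed.
Supplier K at 5: take all 1100 m³ ; 3400 still needed.
Supplier G at 9: take all 500 m³ ; 2900 still needed.
Take 1700 from Supplier 26 at 13 ; need 1200 more.
Supplier S at 23: take 1200 of its 2200 ; requirement met.
Cost = 1400×3 + 1100×5 + 500×9 + 1700×13 + 1200×23 = 63900.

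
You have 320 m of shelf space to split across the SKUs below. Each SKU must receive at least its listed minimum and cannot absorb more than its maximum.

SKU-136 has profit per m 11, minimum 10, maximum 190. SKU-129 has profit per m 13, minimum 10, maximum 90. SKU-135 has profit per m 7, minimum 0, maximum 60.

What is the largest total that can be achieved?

3540

Meeting every minimum uses 10+10+0 = 20 m, leaving 300.
Highest profit per m first: SKU-129 13 > SKU-136 11 > SKU-135 7.
Give SKU-129 80 more to hit its cap of 90 ; 220 left.
Give SKU-136 180 more to hit its cap of 190 ; 40 left.
SKU-135: +40 (room for 60) → 40. Pool exhausted.
Total = 11×190 + 13×90 + 7×40 = 3540.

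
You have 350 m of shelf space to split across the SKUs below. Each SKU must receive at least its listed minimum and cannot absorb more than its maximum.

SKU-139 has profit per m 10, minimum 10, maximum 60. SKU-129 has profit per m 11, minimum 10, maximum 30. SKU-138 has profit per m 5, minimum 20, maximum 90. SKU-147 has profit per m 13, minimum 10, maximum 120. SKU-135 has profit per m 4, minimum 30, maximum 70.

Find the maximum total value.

3140

Meeting every minimum uses 10+10+20+10+30 = 80 m, leaving 270.
Highest profit per m first: SKU-147 13 > SKU-129 11 > SKU-139 10 > SKU-138 5 > SKU-135 4.
Give SKU-147 110 more to hit its cap of 120 — 160 left.
SKU-129: +20 to 30 (cap) — 140 left.
Give SKU-139 50 more to hit its cap of 60 — 90 left.
SKU-138: +70 to 90 (cap) — 20 left.
SKU-135: +20 (room for 40) → 50. Pool exhausted.
Total = 10×60 + 11×30 + 5×90 + 13×120 + 4×50 = 3140.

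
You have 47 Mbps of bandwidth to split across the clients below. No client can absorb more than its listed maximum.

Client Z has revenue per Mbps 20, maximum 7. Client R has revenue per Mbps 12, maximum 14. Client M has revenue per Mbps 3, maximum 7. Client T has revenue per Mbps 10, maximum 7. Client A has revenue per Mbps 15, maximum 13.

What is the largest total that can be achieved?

591

Order the clients by revenue per Mbps: Client Z 20 > Client A 15 > Client R 12 > Client T 10 > Client M 3.
Client Z takes 7 to reach its cap of 7 → 40 left.
Client A: +13 to 13 (cap) → 27 left.
Client R: +14 to 14 (cap) → 13 left.
Client T takes 7 to reach its cap of 7 → 6 left.
Only 6 left; Client M takes them to reach 6.
Total = 20×7 + 12×14 + 3×6 + 10×7 + 15×13 = 591.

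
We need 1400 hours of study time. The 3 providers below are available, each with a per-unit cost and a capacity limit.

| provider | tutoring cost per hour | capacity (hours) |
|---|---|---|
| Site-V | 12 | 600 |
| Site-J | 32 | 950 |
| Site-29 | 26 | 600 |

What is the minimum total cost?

29200

Cheapest first:
Take 600 from Site-V at 12 — need 800 more.
Take 600 from Site-29 at 26 — need 200 more.
Take 200 from Site-J at 32 to finish.
Cost = 600×12 + 600×26 + 200×32 = 29200.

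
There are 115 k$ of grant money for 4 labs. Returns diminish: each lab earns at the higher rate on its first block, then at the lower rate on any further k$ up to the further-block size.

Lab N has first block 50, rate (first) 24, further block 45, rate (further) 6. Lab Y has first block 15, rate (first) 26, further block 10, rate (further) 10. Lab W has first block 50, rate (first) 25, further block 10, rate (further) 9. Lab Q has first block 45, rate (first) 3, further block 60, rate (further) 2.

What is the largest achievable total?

2840

Rank every tier by rate: Lab Y/first 26 > Lab W/first 25 > Lab N/first 24 > Lab Y/second 10 > Lab W/second 9 > Lab N/second 6 > Lab Q/first 3 > Lab Q/second 2.
Lab Y first at 26: fill all 15 — 100 left.
Lab W/first (25): +50 — 50 left.
Lab N first at 24: fill all 50 — 0 left.
Total = 26×15 + 25×50 + 24×50 = 2840.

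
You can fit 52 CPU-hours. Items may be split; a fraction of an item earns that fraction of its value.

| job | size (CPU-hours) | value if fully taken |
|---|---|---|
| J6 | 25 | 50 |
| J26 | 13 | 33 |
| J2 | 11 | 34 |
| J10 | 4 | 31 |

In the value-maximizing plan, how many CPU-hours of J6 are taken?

24

Best value per unit of size first: J10 31/4≈7.75, J2 34/11≈3.09, J26 33/13≈2.54, J6 50/25≈2.
Take all of J10 (4 CPU-hours, value 31) — 48 CPU-hours left.
Take all of J2 (11 CPU-hours, value 34) — 37 CPU-hours left.
All 13 CPU-hours of J26 fit (value 33) — 24 remain.
24 CPU-hours left: a 24/25 share of J6 gives 50×24/25 = 48.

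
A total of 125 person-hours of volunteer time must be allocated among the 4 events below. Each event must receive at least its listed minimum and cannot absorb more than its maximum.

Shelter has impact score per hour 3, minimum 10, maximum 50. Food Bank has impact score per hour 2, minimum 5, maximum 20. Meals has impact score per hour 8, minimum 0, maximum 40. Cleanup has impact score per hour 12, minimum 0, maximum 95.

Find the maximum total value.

1300

Meeting every minimum uses 10+5+0+0 = 15 person-hours, leaving 110.
Highest impact score per hour first: Cleanup 12 > Meals 8 > Shelter 3 > Food Bank 2.
Cleanup: +95 to 95 (cap) → 15 left.
Only 15 left; Meals takes them to reach 15.
Total = 3×10 + 2×5 + 8×15 + 12×95 = 1300.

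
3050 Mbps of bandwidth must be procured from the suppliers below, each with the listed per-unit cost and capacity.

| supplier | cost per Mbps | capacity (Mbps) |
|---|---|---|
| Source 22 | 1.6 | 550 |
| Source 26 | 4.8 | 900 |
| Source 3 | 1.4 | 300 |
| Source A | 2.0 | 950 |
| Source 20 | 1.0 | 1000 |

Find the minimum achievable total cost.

5400

Cheapest first:
Source 20 at 1.0: take all 1000 Mbps — 2050 still needed.
Take 300 from Source 3 at 1.4 — need 1750 more.
Source 22 at 1.6: take all 550 Mbps — 1200 still needed.
Source A at 2.0: take all 950 Mbps — 250 still needed.
Source 26 at 4.8: take 250 of its 900 — requirement met.
Cost = 1000×1.0 + 300×1.4 + 550×1.6 + 950×2.0 + 250×4.8 = 5400.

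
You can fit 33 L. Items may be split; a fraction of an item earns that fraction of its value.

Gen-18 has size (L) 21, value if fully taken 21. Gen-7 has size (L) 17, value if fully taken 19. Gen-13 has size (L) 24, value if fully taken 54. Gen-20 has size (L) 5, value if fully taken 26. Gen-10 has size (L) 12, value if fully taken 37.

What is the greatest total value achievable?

99

Best value per unit of size first: Gen-20 26/5≈5.2, Gen-10 37/12≈3.08, Gen-13 54/24≈2.25, Gen-7 19/17≈1.12, Gen-18 21/21≈1.
Take all of Gen-20 (5 L, value 26) → 28 L left.
Take all of Gen-10 (12 L, value 37) → 16 L left.
16 L left: a 16/24 share of Gen-13 gives 54×16/24 = 36.
Total value = 99.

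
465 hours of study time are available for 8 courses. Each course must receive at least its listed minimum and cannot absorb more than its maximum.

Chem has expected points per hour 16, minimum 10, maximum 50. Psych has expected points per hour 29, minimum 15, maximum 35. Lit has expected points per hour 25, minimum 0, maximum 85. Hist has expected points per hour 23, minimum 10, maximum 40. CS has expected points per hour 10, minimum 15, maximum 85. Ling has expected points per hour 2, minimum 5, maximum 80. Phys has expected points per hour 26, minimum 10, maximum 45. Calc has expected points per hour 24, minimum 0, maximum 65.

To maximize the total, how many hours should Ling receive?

60

Meeting every minimum uses 10+15+0+10+15+5+10+0 = 65 hours, leaving 400.
Rank by expected points per hour: Psych 29 > Phys 26 > Lit 25 > Calc 24 > Hist 23 > Chem 16 > CS 10 > Ling 2.
Psych takes 20 more to reach its cap of 35 ; 380 left.
Phys: +35 to 45 (cap) ; 345 left.
Give Lit 85 more to hit its cap of 85 ; 260 left.
Calc: +65 to 65 (cap) ; 195 left.
Hist: +30 to 40 (cap) ; 165 left.
Chem: +40 to 50 (cap) ; 125 left.
CS: +70 to 85 (cap) ; 55 left.
Only 55 left; Ling takes them to reach 60.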